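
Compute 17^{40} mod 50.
1

Using successive squaring:
Binary expansion of 40: 101000
Powers of 17 mod 50 (each is the square of the previous):
  17^1 ≡ 17 (mod 50)
  17^2 ≡ 17² = 289 ≡ 39 (mod 50)
  17^4 ≡ 39² = 1521 ≡ 21 (mod 50)
  17^8 ≡ 21² = 441 ≡ 41 (mod 50)
  17^16 ≡ 41² = 1681 ≡ 31 (mod 50)
  17^32 ≡ 31² = 961 ≡ 11 (mod 50)
40 = 32 + 8, so 17^40 = 17^32 × 17^8 ≡ 11 × 41 (mod 50)
Multiplying step by step:
  11 × 41 = 451 ≡ 1 (mod 50)
Result: 17^40 ≡ 1 (mod 50)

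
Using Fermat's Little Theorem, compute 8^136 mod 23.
By Fermat: 8^{22} ≡ 1 (mod 23). 136 = 6×22 + 4. So 8^{136} ≡ 8^{4} ≡ 2 (mod 23)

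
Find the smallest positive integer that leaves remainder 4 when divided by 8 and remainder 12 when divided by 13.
M = 8 × 13 = 104. M₁ = 13, y₁ ≡ 5 (mod 8). M₂ = 8, y₂ ≡ 5 (mod 13). m = 4×13×5 + 12×8×5 ≡ 12 (mod 104). The smallest positive such number is 12.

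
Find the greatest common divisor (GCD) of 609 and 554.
1

Using the Euclidean algorithm:
609 = 1 × 554 + 55
554 = 10 × 55 + 4
55 = 13 × 4 + 3
4 = 1 × 3 + 1
3 = 3 × 1 + 0

GCD(609, 554) = 1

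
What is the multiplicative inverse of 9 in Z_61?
9^(-1) ≡ 34 (mod 61). Verification: 9 × 34 = 306 ≡ 1 (mod 61)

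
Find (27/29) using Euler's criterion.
(27/29) = 27^{14} mod 29 = -1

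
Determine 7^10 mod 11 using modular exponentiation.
10 = 8 + 2 (binary 1010). Repeated squaring mod 11: 7^1 ≡ 7; 7^2 ≡ 7² = 49 ≡ 5; 7^4 ≡ 5² = 25 ≡ 3; 7^8 ≡ 3² = 9 ≡ 9. Multiply: 7^10 = 7^8 × 7^2 ≡ 9 × 5 (mod 11): 9 × 5 = 45 ≡ 1. So 7^10 ≡ 1 (mod 11).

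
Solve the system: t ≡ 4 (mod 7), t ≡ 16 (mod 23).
M = 7 × 23 = 161. M₁ = 23, y₁ ≡ 4 (mod 7). M₂ = 7, y₂ ≡ 10 (mod 23). t = 4×23×4 + 16×7×10 ≡ 39 (mod 161)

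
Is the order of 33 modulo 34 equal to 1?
No, the actual order is 2, not 1.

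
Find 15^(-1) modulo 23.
20

Using Extended Euclidean Algorithm:
gcd(15, 23) = 1
Bezout coefficients: 15 × -3 + 23 × 2 = 1
So 15 × -3 ≡ 1 (mod 23)
The inverse is -3 mod 23 = 20
Verification: 15 × 20 = 300 = 13 × 23 + 1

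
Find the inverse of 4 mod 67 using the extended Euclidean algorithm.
Extended GCD: 4(17) + 67(-1) = 1. So 4^(-1) ≡ 17 ≡ 17 (mod 67). Verify: 4 × 17 = 68 ≡ 1 (mod 67)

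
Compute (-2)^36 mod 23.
Using Fermat: (-2)^{22} ≡ 1 (mod 23). 36 ≡ 14 (mod 22). So (-2)^{36} ≡ (-2)^{14} ≡ 8 (mod 23)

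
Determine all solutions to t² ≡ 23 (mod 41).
The square roots of 23 mod 41 are 33 and 8. Verify: 33² = 1089 ≡ 23 (mod 41)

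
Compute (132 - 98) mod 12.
10

(132 - 98) = 34
34 mod 12 = 10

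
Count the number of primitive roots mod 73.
Number of primitive roots mod 73 = φ(72) = 24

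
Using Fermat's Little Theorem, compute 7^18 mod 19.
By Fermat's Little Theorem, 7^{18} ≡ 1 (mod 19) since 19 is prime and gcd(7, 19) = 1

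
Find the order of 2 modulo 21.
Powers of 2 mod 21: 2^1≡2, 2^2≡4, 2^3≡8, 2^4≡16, 2^5≡11, 2^6≡1. Order = 6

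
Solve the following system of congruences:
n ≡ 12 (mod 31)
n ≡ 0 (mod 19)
570

Using the Chinese Remainder Theorem:
M = product of moduli = 589
For equation 1: M_1 = 19, 19 ≡ 19 (mod 31), inverse of 19 mod 31 is 18 (check: 19 × 18 = 342 ≡ 1 (mod 31))
For equation 2: M_2 = 31, 31 ≡ 12 (mod 19), inverse of 31 mod 19 is 8 (check: 12 × 8 = 96 ≡ 1 (mod 19))
Combine: n ≡ Σ r_i×M_i×(M_i⁻¹ mod m_i) = 12×19×18 + 0×31×8 = 4104 + 0 = 4104
4104 mod 589 = 570
n ≡ 570 (mod 589)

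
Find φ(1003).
928

Prime factorization: 1003 = 17 × 59
Using the formula φ(n) = n × Π(1 - 1/p) for each prime factor p:
φ(1003) = 1003 × (1 - 1/17) × (1 - 1/59)
φ(1003) = 928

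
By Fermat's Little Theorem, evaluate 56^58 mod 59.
By Fermat's Little Theorem, 56^{58} ≡ 1 (mod 59) since 59 is prime and gcd(56, 59) = 1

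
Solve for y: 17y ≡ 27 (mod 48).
27

Since gcd(17, 48) = 1 divides 27, a solution exists.
Multiply both sides by the inverse of 17 mod 48:
  17^(-1) mod 48 = 17
  x ≡ 17 × 27 ≡ 459 ≡ 27 (mod 48)
Verification: 17 × 27 = 459 = 9 × 48 + 27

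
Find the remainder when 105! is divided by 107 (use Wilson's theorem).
(106)! = (105)! × (106) ≡ -1 (mod 107). So (105)! ≡ -1 × (106)^(-1) ≡ (-1)×(-1) = 1 (mod 107)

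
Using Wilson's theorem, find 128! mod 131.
(130)! = (128)! × (129) × (130) ≡ -1 (mod 131). So (128)! ≡ -1 × [(130)(129)]^(-1) ≡ 65 (mod 131)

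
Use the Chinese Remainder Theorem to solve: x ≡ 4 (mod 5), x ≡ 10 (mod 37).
84

Using the Chinese Remainder Theorem:
M = product of moduli = 185
For equation 1: M_1 = 37, 37 ≡ 2 (mod 5), inverse of 37 mod 5 is 3 (check: 2 × 3 = 6 ≡ 1 (mod 5))
For equation 2: M_2 = 5, 5 ≡ 5 (mod 37), inverse of 5 mod 37 is 15 (check: 5 × 15 = 75 ≡ 1 (mod 37))
Combine: x ≡ Σ r_i×M_i×(M_i⁻¹ mod m_i) = 4×37×3 + 10×5×15 = 444 + 750 = 1194
1194 mod 185 = 84
x ≡ 84 (mod 185)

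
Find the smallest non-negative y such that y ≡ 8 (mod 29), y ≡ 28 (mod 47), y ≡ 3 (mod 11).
6185

Using the Chinese Remainder Theorem:
M = product of moduli = 14993
For equation 1: M_1 = 517, 517 ≡ 24 (mod 29), inverse of 517 mod 29 is 23 (check: 24 × 23 = 552 ≡ 1 (mod 29))
For equation 2: M_2 = 319, 319 ≡ 37 (mod 47), inverse of 319 mod 47 is 14 (check: 37 × 14 = 518 ≡ 1 (mod 47))
For equation 3: M_3 = 1363, 1363 ≡ 10 (mod 11), inverse of 1363 mod 11 is 10 (check: 10 × 10 = 100 ≡ 1 (mod 11))
Combine: y ≡ Σ r_i×M_i×(M_i⁻¹ mod m_i) = 8×517×23 + 28×319×14 + 3×1363×10 = 95128 + 125048 + 40890 = 261066
261066 mod 14993 = 6185
y ≡ 6185 (mod 14993)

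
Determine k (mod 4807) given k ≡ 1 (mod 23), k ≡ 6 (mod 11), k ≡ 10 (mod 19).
3658

Using the Chinese Remainder Theorem:
M = product of moduli = 4807
For equation 1: M_1 = 209, 209 ≡ 2 (mod 23), inverse of 209 mod 23 is 12 (check: 2 × 12 = 24 ≡ 1 (mod 23))
For equation 2: M_2 = 437, 437 ≡ 8 (mod 11), inverse of 437 mod 11 is 7 (check: 8 × 7 = 56 ≡ 1 (mod 11))
For equation 3: M_3 = 253, 253 ≡ 6 (mod 19), inverse of 253 mod 19 is 16 (check: 6 × 16 = 96 ≡ 1 (mod 19))
Combine: k ≡ Σ r_i×M_i×(M_i⁻¹ mod m_i) = 1×209×12 + 6×437×7 + 10×253×16 = 2508 + 18354 + 40480 = 61342
61342 mod 4807 = 3658
k ≡ 3658 (mod 4807)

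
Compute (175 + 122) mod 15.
12

(175 + 122) = 297
297 mod 15 = 12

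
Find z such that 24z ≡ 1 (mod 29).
24^(-1) ≡ 23 (mod 29). Verification: 24 × 23 = 552 ≡ 1 (mod 29)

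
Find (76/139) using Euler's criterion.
(76/139) = 76^{69} mod 139 = -1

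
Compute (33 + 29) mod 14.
6

(33 + 29) = 62
62 mod 14 = 6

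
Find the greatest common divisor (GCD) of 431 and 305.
1

Using the Euclidean algorithm:
431 = 1 × 305 + 126
305 = 2 × 126 + 53
126 = 2 × 53 + 20
53 = 2 × 20 + 13
20 = 1 × 13 + 7
13 = 1 × 7 + 6
7 = 1 × 6 + 1
6 = 6 × 1 + 0

GCD(431, 305) = 1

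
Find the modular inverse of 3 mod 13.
3^(-1) ≡ 9 (mod 13). Verification: 3 × 9 = 27 ≡ 1 (mod 13)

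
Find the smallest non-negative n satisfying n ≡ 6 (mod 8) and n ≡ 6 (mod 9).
M = 8 × 9 = 72. M₁ = 9, y₁ ≡ 1 (mod 8). M₂ = 8, y₂ ≡ 8 (mod 9). n = 6×9×1 + 6×8×8 ≡ 6 (mod 72)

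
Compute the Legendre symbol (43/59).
(43/59) = 43^{29} mod 59 = -1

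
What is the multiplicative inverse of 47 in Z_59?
54

Using Extended Euclidean Algorithm:
gcd(47, 59) = 1
Bezout coefficients: 47 × -5 + 59 × 4 = 1
So 47 × -5 ≡ 1 (mod 59)
The inverse is -5 mod 59 = 54
Verification: 47 × 54 = 2538 = 43 × 59 + 1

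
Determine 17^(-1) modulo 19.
17^(-1) ≡ 9 (mod 19). Verification: 17 × 9 = 153 ≡ 1 (mod 19)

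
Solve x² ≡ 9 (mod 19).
The square roots of 9 mod 19 are 16 and 3. Verify: 16² = 256 ≡ 9 (mod 19)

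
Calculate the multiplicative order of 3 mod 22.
Powers of 3 mod 22: 3^1≡3, 3^2≡9, 3^3≡5, 3^4≡15, 3^5≡1. Order = 5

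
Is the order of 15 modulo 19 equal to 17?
No, the actual order is 18, not 17.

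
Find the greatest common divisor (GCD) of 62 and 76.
2

Using the Euclidean algorithm:
62 = 0 × 76 + 62
76 = 1 × 62 + 14
62 = 4 × 14 + 6
14 = 2 × 6 + 2
6 = 3 × 2 + 0

GCD(62, 76) = 2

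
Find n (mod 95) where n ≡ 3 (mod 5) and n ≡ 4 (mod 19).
M = 5 × 19 = 95. M₁ = 19, y₁ ≡ 4 (mod 5). M₂ = 5, y₂ ≡ 4 (mod 19). n = 3×19×4 + 4×5×4 ≡ 23 (mod 95)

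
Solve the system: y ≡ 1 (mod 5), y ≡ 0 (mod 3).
M = 5 × 3 = 15. M₁ = 3, y₁ ≡ 2 (mod 5). M₂ = 5, y₂ ≡ 2 (mod 3). y = 1×3×2 + 0×5×2 ≡ 6 (mod 15)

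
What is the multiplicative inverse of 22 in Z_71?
42

Using Extended Euclidean Algorithm:
gcd(22, 71) = 1
Bezout coefficients: 22 × -29 + 71 × 9 = 1
So 22 × -29 ≡ 1 (mod 71)
The inverse is -29 mod 71 = 42
Verification: 22 × 42 = 924 = 13 × 71 + 1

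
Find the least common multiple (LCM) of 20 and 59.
1180

First find GCD(20, 59) using the Euclidean algorithm:
20 = 0 × 59 + 20
59 = 2 × 20 + 19
20 = 1 × 19 + 1
19 = 19 × 1 + 0
GCD(20, 59) = 1

LCM formula: LCM(a, b) = (a × b) / GCD(a, b)
LCM(20, 59) = (20 × 59) / 1
LCM(20, 59) = 1180 / 1
LCM(20, 59) = 1180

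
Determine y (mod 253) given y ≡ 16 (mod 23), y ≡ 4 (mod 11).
246

Using the Chinese Remainder Theorem:
M = product of moduli = 253
For equation 1: M_1 = 11, 11 ≡ 11 (mod 23), inverse of 11 mod 23 is 21 (check: 11 × 21 = 231 ≡ 1 (mod 23))
For equation 2: M_2 = 23, 23 ≡ 1 (mod 11), inverse of 23 mod 11 is 1 (check: 1 × 1 = 1 ≡ 1 (mod 11))
Combine: y ≡ Σ r_i×M_i×(M_i⁻¹ mod m_i) = 16×11×21 + 4×23×1 = 3696 + 92 = 3788
3788 mod 253 = 246
y ≡ 246 (mod 253)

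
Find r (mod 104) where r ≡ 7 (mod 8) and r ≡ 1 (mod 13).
M = 8 × 13 = 104. M₁ = 13, y₁ ≡ 5 (mod 8). M₂ = 8, y₂ ≡ 5 (mod 13). r = 7×13×5 + 1×8×5 ≡ 79 (mod 104)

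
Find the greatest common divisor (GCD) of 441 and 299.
1

Using the Euclidean algorithm:
441 = 1 × 299 + 142
299 = 2 × 142 + 15
142 = 9 × 15 + 7
15 = 2 × 7 + 1
7 = 7 × 1 + 0

GCD(441, 299) = 1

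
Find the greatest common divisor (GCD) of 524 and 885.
1

Using the Euclidean algorithm:
524 = 0 × 885 + 524
885 = 1 × 524 + 361
524 = 1 × 361 + 163
361 = 2 × 163 + 35
163 = 4 × 35 + 23
35 = 1 × 23 + 12
23 = 1 × 12 + 11
12 = 1 × 11 + 1
11 = 11 × 1 + 0

GCD(524, 885) = 1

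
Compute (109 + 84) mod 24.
1

(109 + 84) = 193
193 mod 24 = 1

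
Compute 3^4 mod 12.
4 = 4 (binary 100). Repeated squaring mod 12: 3^1 ≡ 3; 3^2 ≡ 3² = 9 ≡ 9; 3^4 ≡ 9² = 81 ≡ 9. So 3^4 ≡ 9 (mod 12).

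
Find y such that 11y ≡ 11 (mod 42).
1

Since gcd(11, 42) = 1 divides 11, a solution exists.
Multiply both sides by the inverse of 11 mod 42:
  11^(-1) mod 42 = 23
  x ≡ 23 × 11 ≡ 253 ≡ 1 (mod 42)
Verification: 11 × 1 = 11 = 0 × 42 + 11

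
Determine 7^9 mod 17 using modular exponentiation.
9 = 8 + 1 (binary 1001). Repeated squaring mod 17: 7^1 ≡ 7; 7^2 ≡ 7² = 49 ≡ 15; 7^4 ≡ 15² = 225 ≡ 4; 7^8 ≡ 4² = 16 ≡ 16. Multiply: 7^9 = 7^8 × 7^1 ≡ 16 × 7 (mod 17): 16 × 7 = 112 ≡ 10. So 7^9 ≡ 10 (mod 17).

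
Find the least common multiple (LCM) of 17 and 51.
51

First find GCD(17, 51) using the Euclidean algorithm:
17 = 0 × 51 + 17
51 = 3 × 17 + 0
GCD(17, 51) = 17

LCM formula: LCM(a, b) = (a × b) / GCD(a, b)
LCM(17, 51) = (17 × 51) / 17
LCM(17, 51) = 867 / 17
LCM(17, 51) = 51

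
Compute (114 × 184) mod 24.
0

(114 × 184) = 20976
20976 mod 24 = 0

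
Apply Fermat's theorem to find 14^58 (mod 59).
By Fermat's Little Theorem, 14^{58} ≡ 1 (mod 59) since 59 is prime and gcd(14, 59) = 1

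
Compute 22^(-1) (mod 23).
22^(-1) ≡ 22 (mod 23). Verification: 22 × 22 = 484 ≡ 1 (mod 23)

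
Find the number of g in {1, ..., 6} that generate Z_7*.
Number of primitive roots mod 7 = φ(6) = 2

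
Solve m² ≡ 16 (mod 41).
The square roots of 16 mod 41 are 37 and 4. Verify: 37² = 1369 ≡ 16 (mod 41)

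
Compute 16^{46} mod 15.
1

Using successive squaring:
Binary expansion of 46: 101110
Powers of 16 mod 15 (each is the square of the previous):
  16^1 ≡ 1 (mod 15)
  16^2 ≡ 1² = 1 ≡ 1 (mod 15)
  16^4 ≡ 1² = 1 ≡ 1 (mod 15)
  16^8 ≡ 1² = 1 ≡ 1 (mod 15)
  16^16 ≡ 1² = 1 ≡ 1 (mod 15)
  16^32 ≡ 1² = 1 ≡ 1 (mod 15)
46 = 32 + 8 + 4 + 2, so 16^46 = 16^32 × 16^8 × 16^4 × 16^2 ≡ 1 × 1 × 1 × 1 (mod 15)
Multiplying step by step:
  1 × 1 = 1 ≡ 1 (mod 15)
  1 × 1 = 1 ≡ 1 (mod 15)
  1 × 1 = 1 ≡ 1 (mod 15)
Result: 16^46 ≡ 1 (mod 15)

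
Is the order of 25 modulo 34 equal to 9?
No, the actual order is 8, not 9.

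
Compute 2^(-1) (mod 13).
2^(-1) ≡ 7 (mod 13). Verification: 2 × 7 = 14 ≡ 1 (mod 13)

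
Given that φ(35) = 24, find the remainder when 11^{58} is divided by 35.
By Euler: 11^{24} ≡ 1 (mod 35) since gcd(11, 35) = 1. 58 = 2×24 + 10. So 11^{58} ≡ 11^{10} ≡ 11 (mod 35)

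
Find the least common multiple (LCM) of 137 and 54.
7398

First find GCD(137, 54) using the Euclidean algorithm:
137 = 2 × 54 + 29
54 = 1 × 29 + 25
29 = 1 × 25 + 4
25 = 6 × 4 + 1
4 = 4 × 1 + 0
GCD(137, 54) = 1

LCM formula: LCM(a, b) = (a × b) / GCD(a, b)
LCM(137, 54) = (137 × 54) / 1
LCM(137, 54) = 7398 / 1
LCM(137, 54) = 7398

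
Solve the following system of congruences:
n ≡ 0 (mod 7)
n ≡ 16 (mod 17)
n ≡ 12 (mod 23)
679

Using the Chinese Remainder Theorem:
M = product of moduli = 2737
For equation 1: M_1 = 391, 391 ≡ 6 (mod 7), inverse of 391 mod 7 is 6 (check: 6 × 6 = 36 ≡ 1 (mod 7))
For equation 2: M_2 = 161, 161 ≡ 8 (mod 17), inverse of 161 mod 17 is 15 (check: 8 × 15 = 120 ≡ 1 (mod 17))
For equation 3: M_3 = 119, 119 ≡ 4 (mod 23), inverse of 119 mod 23 is 6 (check: 4 × 6 = 24 ≡ 1 (mod 23))
Combine: n ≡ Σ r_i×M_i×(M_i⁻¹ mod m_i) = 0×391×6 + 16×161×15 + 12×119×6 = 0 + 38640 + 8568 = 47208
47208 mod 2737 = 679
n ≡ 679 (mod 2737)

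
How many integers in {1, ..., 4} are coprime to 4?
2

Prime factorization: 4 = 2^2
Using the formula φ(n) = n × Π(1 - 1/p) for each prime factor p:
φ(4) = 4 × (1 - 1/2)
φ(4) = 2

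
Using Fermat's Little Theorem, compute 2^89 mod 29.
By Fermat: 2^{28} ≡ 1 (mod 29). 89 = 3×28 + 5. So 2^{89} ≡ 2^{5} ≡ 3 (mod 29)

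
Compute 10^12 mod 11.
Using Fermat: 10^{10} ≡ 1 (mod 11). 12 ≡ 2 (mod 10). So 10^{12} ≡ 10^{2} ≡ 1 (mod 11)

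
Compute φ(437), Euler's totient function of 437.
396

Prime factorization: 437 = 19 × 23
Using the formula φ(n) = n × Π(1 - 1/p) for each prime factor p:
φ(437) = 437 × (1 - 1/19) × (1 - 1/23)
φ(437) = 396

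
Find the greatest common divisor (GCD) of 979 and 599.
1

Using the Euclidean algorithm:
979 = 1 × 599 + 380
599 = 1 × 380 + 219
380 = 1 × 219 + 161
219 = 1 × 161 + 58
161 = 2 × 58 + 45
58 = 1 × 45 + 13
45 = 3 × 13 + 6
13 = 2 × 6 + 1
6 = 6 × 1 + 0

GCD(979, 599) = 1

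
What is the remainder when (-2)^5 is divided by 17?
(-2) ≡ 15 (mod 17). 5 = 4 + 1 (binary 101). Repeated squaring mod 17: 15^1 ≡ 15; 15^2 ≡ 15² = 225 ≡ 4; 15^4 ≡ 4² = 16 ≡ 16. Multiply: (-2)^5 ≡ 15^4 × 15^1 ≡ 16 × 15 (mod 17): 16 × 15 = 240 ≡ 2. So (-2)^5 ≡ 2 (mod 17).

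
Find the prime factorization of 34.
2 × 17

Divide by primes starting from smallest:
34 ÷ 2 = 17
17 ÷ 17 = 1

34 = 2 × 17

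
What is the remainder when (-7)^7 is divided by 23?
(-7) ≡ 16 (mod 23). 7 = 4 + 2 + 1 (binary 111). Repeated squaring mod 23: 16^1 ≡ 16; 16^2 ≡ 16² = 256 ≡ 3; 16^4 ≡ 3² = 9 ≡ 9. Multiply: (-7)^7 ≡ 16^4 × 16^2 × 16^1 ≡ 9 × 3 × 16 (mod 23): 9 × 3 = 27 ≡ 4; 4 × 16 = 64 ≡ 18. So (-7)^7 ≡ 18 (mod 23).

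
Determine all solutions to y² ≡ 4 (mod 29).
The square roots of 4 mod 29 are 27 and 2. Verify: 27² = 729 ≡ 4 (mod 29)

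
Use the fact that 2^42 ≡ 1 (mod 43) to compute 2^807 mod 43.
By Fermat: 2^{42} ≡ 1 (mod 43). 807 ≡ 9 (mod 42). So 2^{807} ≡ 2^{9} ≡ 39 (mod 43)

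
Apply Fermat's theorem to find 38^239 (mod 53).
By Fermat: 38^{52} ≡ 1 (mod 53). 239 = 4×52 + 31. So 38^{239} ≡ 38^{31} ≡ 9 (mod 53)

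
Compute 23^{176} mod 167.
16

Using successive squaring:
Binary expansion of 176: 10110000
Powers of 23 mod 167 (each is the square of the previous):
  23^1 ≡ 23 (mod 167)
  23^2 ≡ 23² = 529 ≡ 28 (mod 167)
  23^4 ≡ 28² = 784 ≡ 116 (mod 167)
  23^8 ≡ 116² = 13456 ≡ 96 (mod 167)
  23^16 ≡ 96² = 9216 ≡ 31 (mod 167)
  23^32 ≡ 31² = 961 ≡ 126 (mod 167)
  23^64 ≡ 126² = 15876 ≡ 11 (mod 167)
  23^128 ≡ 11² = 121 ≡ 121 (mod 167)
176 = 128 + 32 + 16, so 23^176 = 23^128 × 23^32 × 23^16 ≡ 121 × 126 × 31 (mod 167)
Multiplying step by step:
  121 × 126 = 15246 ≡ 49 (mod 167)
  49 × 31 = 1519 ≡ 16 (mod 167)
Result: 23^176 ≡ 16 (mod 167)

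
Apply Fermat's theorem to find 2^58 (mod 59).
By Fermat's Little Theorem, 2^{58} ≡ 1 (mod 59) since 59 is prime and gcd(2, 59) = 1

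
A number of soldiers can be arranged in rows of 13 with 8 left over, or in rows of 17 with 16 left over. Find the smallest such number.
M = 13 × 17 = 221. M₁ = 17, y₁ ≡ 10 (mod 13). M₂ = 13, y₂ ≡ 4 (mod 17). m = 8×17×10 + 16×13×4 ≡ 203 (mod 221). The smallest positive such number is 203.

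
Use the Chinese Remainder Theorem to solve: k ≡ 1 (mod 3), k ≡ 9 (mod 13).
M = 3 × 13 = 39. M₁ = 13, y₁ ≡ 1 (mod 3). M₂ = 3, y₂ ≡ 9 (mod 13). k = 1×13×1 + 9×3×9 ≡ 22 (mod 39)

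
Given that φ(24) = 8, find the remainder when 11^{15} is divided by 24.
By Euler: 11^{8} ≡ 1 (mod 24) since gcd(11, 24) = 1. 15 = 1×8 + 7. So 11^{15} ≡ 11^{7} ≡ 11 (mod 24)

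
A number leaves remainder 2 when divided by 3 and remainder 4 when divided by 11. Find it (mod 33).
M = 3 × 11 = 33. M₁ = 11, y₁ ≡ 2 (mod 3). M₂ = 3, y₂ ≡ 4 (mod 11). t = 2×11×2 + 4×3×4 ≡ 26 (mod 33)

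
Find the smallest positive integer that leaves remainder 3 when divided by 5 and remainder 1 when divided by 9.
M = 5 × 9 = 45. M₁ = 9, y₁ ≡ 4 (mod 5). M₂ = 5, y₂ ≡ 2 (mod 9). z = 3×9×4 + 1×5×2 ≡ 28 (mod 45). The smallest positive such number is 28.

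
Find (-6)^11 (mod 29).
Using repeated squaring. (-6) ≡ 23 (mod 29). 11 = 8 + 2 + 1 (binary 1011). Repeated squaring mod 29: 23^1 ≡ 23; 23^2 ≡ 23² = 529 ≡ 7; 23^4 ≡ 7² = 49 ≡ 20; 23^8 ≡ 20² = 400 ≡ 23. Multiply: (-6)^11 ≡ 23^8 × 23^2 × 23^1 ≡ 23 × 7 × 23 (mod 29): 23 × 7 = 161 ≡ 16; 16 × 23 = 368 ≡ 20. So (-6)^11 ≡ 20 (mod 29).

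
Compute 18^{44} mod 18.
0

Using successive squaring:
Binary expansion of 44: 101100
Powers of 18 mod 18 (each is the square of the previous):
  18^1 ≡ 0 (mod 18)
  18^2 ≡ 0² = 0 ≡ 0 (mod 18)
  18^4 ≡ 0² = 0 ≡ 0 (mod 18)
  18^8 ≡ 0² = 0 ≡ 0 (mod 18)
  18^16 ≡ 0² = 0 ≡ 0 (mod 18)
  18^32 ≡ 0² = 0 ≡ 0 (mod 18)
44 = 32 + 8 + 4, so 18^44 = 18^32 × 18^8 × 18^4 ≡ 0 × 0 × 0 (mod 18)
Multiplying step by step:
  0 × 0 = 0 ≡ 0 (mod 18)
  0 × 0 = 0 ≡ 0 (mod 18)
Result: 18^44 ≡ 0 (mod 18)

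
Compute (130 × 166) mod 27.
7

(130 × 166) = 21580
21580 mod 27 = 7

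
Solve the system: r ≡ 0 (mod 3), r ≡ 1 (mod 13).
M = 3 × 13 = 39. M₁ = 13, y₁ ≡ 1 (mod 3). M₂ = 3, y₂ ≡ 9 (mod 13). r = 0×13×1 + 1×3×9 ≡ 27 (mod 39)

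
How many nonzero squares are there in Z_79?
For prime 79, there are (p-1)/2 = (79-1)/2 = 39 quadratic residues (excluding 0).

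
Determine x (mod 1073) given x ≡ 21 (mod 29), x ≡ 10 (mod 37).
195

Using the Chinese Remainder Theorem:
M = product of moduli = 1073
For equation 1: M_1 = 37, 37 ≡ 8 (mod 29), inverse of 37 mod 29 is 11 (check: 8 × 11 = 88 ≡ 1 (mod 29))
For equation 2: M_2 = 29, 29 ≡ 29 (mod 37), inverse of 29 mod 37 is 23 (check: 29 × 23 = 667 ≡ 1 (mod 37))
Combine: x ≡ Σ r_i×M_i×(M_i⁻¹ mod m_i) = 21×37×11 + 10×29×23 = 8547 + 6670 = 15217
15217 mod 1073 = 195
x ≡ 195 (mod 1073)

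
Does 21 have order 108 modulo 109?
p - 1 = 108 has prime divisors 2, 3. Check 21^(108/q) mod 109 for each: 21^(108/2) = 21^54 ≡ 1, 21^(108/3) = 21^36 ≡ 45 (mod 109). Since 21^54 ≡ 1 (mod 109), the order of 21 divides 54 (in fact the order is 27) ≠ 108, so it is not a primitive root.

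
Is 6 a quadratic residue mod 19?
By Euler's criterion: 6^{9} ≡ 1 (mod 19). Since this equals 1, 6 is a QR.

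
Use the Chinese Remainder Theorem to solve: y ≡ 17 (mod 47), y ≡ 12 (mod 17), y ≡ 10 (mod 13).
3871

Using the Chinese Remainder Theorem:
M = product of moduli = 10387
For equation 1: M_1 = 221, 221 ≡ 33 (mod 47), inverse of 221 mod 47 is 10 (check: 33 × 10 = 330 ≡ 1 (mod 47))
For equation 2: M_2 = 611, 611 ≡ 16 (mod 17), inverse of 611 mod 17 is 16 (check: 16 × 16 = 256 ≡ 1 (mod 17))
For equation 3: M_3 = 799, 799 ≡ 6 (mod 13), inverse of 799 mod 13 is 11 (check: 6 × 11 = 66 ≡ 1 (mod 13))
Combine: y ≡ Σ r_i×M_i×(M_i⁻¹ mod m_i) = 17×221×10 + 12×611×16 + 10×799×11 = 37570 + 117312 + 87890 = 242772
242772 mod 10387 = 3871
y ≡ 3871 (mod 10387)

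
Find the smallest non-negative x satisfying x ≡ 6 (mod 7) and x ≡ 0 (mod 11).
M = 7 × 11 = 77. M₁ = 11, y₁ ≡ 2 (mod 7). M₂ = 7, y₂ ≡ 8 (mod 11). x = 6×11×2 + 0×7×8 ≡ 55 (mod 77)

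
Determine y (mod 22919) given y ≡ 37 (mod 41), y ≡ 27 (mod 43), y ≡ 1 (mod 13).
7294

Using the Chinese Remainder Theorem:
M = product of moduli = 22919
For equation 1: M_1 = 559, 559 ≡ 26 (mod 41), inverse of 559 mod 41 is 30 (check: 26 × 30 = 780 ≡ 1 (mod 41))
For equation 2: M_2 = 533, 533 ≡ 17 (mod 43), inverse of 533 mod 43 is 38 (check: 17 × 38 = 646 ≡ 1 (mod 43))
For equation 3: M_3 = 1763, 1763 ≡ 8 (mod 13), inverse of 1763 mod 13 is 5 (check: 8 × 5 = 40 ≡ 1 (mod 13))
Combine: y ≡ Σ r_i×M_i×(M_i⁻¹ mod m_i) = 37×559×30 + 27×533×38 + 1×1763×5 = 620490 + 546858 + 8815 = 1176163
1176163 mod 22919 = 7294
y ≡ 7294 (mod 22919)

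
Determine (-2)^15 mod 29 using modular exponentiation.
Using repeated squaring. (-2) ≡ 27 (mod 29). 15 = 8 + 4 + 2 + 1 (binary 1111). Repeated squaring mod 29: 27^1 ≡ 27; 27^2 ≡ 27² = 729 ≡ 4; 27^4 ≡ 4² = 16 ≡ 16; 27^8 ≡ 16² = 256 ≡ 24. Multiply: (-2)^15 ≡ 27^8 × 27^4 × 27^2 × 27^1 ≡ 24 × 16 × 4 × 27 (mod 29): 24 × 16 = 384 ≡ 7; 7 × 4 = 28 ≡ 28; 28 × 27 = 756 ≡ 2. So (-2)^15 ≡ 2 (mod 29).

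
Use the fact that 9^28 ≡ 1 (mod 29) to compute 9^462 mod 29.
By Fermat: 9^{28} ≡ 1 (mod 29). 462 ≡ 14 (mod 28). So 9^{462} ≡ 9^{14} ≡ 1 (mod 29)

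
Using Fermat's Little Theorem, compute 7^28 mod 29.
By Fermat's Little Theorem, 7^{28} ≡ 1 (mod 29) since 29 is prime and gcd(7, 29) = 1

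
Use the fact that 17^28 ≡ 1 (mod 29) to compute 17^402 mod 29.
By Fermat: 17^{28} ≡ 1 (mod 29). 402 ≡ 10 (mod 28). So 17^{402} ≡ 17^{10} ≡ 28 (mod 29)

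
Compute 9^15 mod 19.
Using repeated squaring. 15 = 8 + 4 + 2 + 1 (binary 1111). Repeated squaring mod 19: 9^1 ≡ 9; 9^2 ≡ 9² = 81 ≡ 5; 9^4 ≡ 5² = 25 ≡ 6; 9^8 ≡ 6² = 36 ≡ 17. Multiply: 9^15 = 9^8 × 9^4 × 9^2 × 9^1 ≡ 17 × 6 × 5 × 9 (mod 19): 17 × 6 = 102 ≡ 7; 7 × 5 = 35 ≡ 16; 16 × 9 = 144 ≡ 11. So 9^15 ≡ 11 (mod 19).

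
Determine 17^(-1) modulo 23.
17^(-1) ≡ 19 (mod 23). Verification: 17 × 19 = 323 ≡ 1 (mod 23)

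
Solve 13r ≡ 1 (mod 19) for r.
13^(-1) ≡ 3 (mod 19). Verification: 13 × 3 = 39 ≡ 1 (mod 19)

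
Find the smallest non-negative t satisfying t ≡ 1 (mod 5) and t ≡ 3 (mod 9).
M = 5 × 9 = 45. M₁ = 9, y₁ ≡ 4 (mod 5). M₂ = 5, y₂ ≡ 2 (mod 9). t = 1×9×4 + 3×5×2 ≡ 21 (mod 45)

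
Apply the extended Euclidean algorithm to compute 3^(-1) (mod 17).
Extended GCD: 3(6) + 17(-1) = 1. So 3^(-1) ≡ 6 ≡ 6 (mod 17). Verify: 3 × 6 = 18 ≡ 1 (mod 17)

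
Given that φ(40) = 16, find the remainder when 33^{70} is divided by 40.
By Euler: 33^{16} ≡ 1 (mod 40) since gcd(33, 40) = 1. 70 = 4×16 + 6. So 33^{70} ≡ 33^{6} ≡ 9 (mod 40)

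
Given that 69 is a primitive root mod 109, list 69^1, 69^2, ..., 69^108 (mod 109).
g^1, g^2, ..., g^{108} mod 109: {69, 74, 92, 26, 50, 71, 103, 22, 101, 102, 62, 27, 10, 36, 86, 48, 42, 64, 56, 49, 2, 29, 39, 75, 52, 100, 33, 97, 44, 93, 95, 15, 54, 20, 72, 63, 96, 84, 19, 3, 98, 4, 58, 78, 41, 104, 91, 66, 85, 88, 77, 81, 30, 108, 40, 35, 17, 83, 59, 38, 6, 87, 8, 7, 47, 82, 99, 73, 23, 61, 67, 45, 53, 60, 107, 80, 70, 34, 57, 9, 76, 12, 65, 16, 14, 94, 55, 89, 37, 46, 13, 25, 90, 106, 11, 105, 51, 31, 68, 5, 18, 43, 24, 21, 32, 28, 79, 1}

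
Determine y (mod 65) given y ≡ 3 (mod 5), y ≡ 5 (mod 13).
18

Using the Chinese Remainder Theorem:
M = product of moduli = 65
For equation 1: M_1 = 13, 13 ≡ 3 (mod 5), inverse of 13 mod 5 is 2 (check: 3 × 2 = 6 ≡ 1 (mod 5))
For equation 2: M_2 = 5, 5 ≡ 5 (mod 13), inverse of 5 mod 13 is 8 (check: 5 × 8 = 40 ≡ 1 (mod 13))
Combine: y ≡ Σ r_i×M_i×(M_i⁻¹ mod m_i) = 3×13×2 + 5×5×8 = 78 + 200 = 278
278 mod 65 = 18
y ≡ 18 (mod 65)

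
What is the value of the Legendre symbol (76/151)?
(76/151) = 76^{75} mod 151 = 1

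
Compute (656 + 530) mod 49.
10

(656 + 530) = 1186
1186 mod 49 = 10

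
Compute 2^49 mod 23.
Using Fermat: 2^{22} ≡ 1 (mod 23). 49 ≡ 5 (mod 22). So 2^{49} ≡ 2^{5} ≡ 9 (mod 23)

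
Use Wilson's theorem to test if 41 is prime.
(40)! mod 41 = 40. Since 40 ≡ -1 (mod 41), 41 is prime.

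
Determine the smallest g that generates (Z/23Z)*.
5

A primitive root g modulo p has order p-1 = 22
Prime divisors of 22: [2, 11]
g is a primitive root iff g^(22/q) ≢ 1 (mod 23) for each prime divisor q
Testing small values:
  g = 2: 2^11 ≡ 1, 2^2 ≡ 4 (mod 23) → 2^11 ≡ 1, not primitive root
  g = 3: 3^11 ≡ 1, 3^2 ≡ 9 (mod 23) → 3^11 ≡ 1, not primitive root
  g = 4: 4^11 ≡ 1, 4^2 ≡ 16 (mod 23) → 4^11 ≡ 1, not primitive root
  g = 5: 5^11 ≡ 22, 5^2 ≡ 2 (mod 23) → none is 1, primitive root!
The smallest primitive root is 5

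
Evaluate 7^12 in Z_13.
Using Fermat: 7^{12} ≡ 1 (mod 13). 12 ≡ 0 (mod 12). So 7^{12} ≡ 7^{0} ≡ 1 (mod 13)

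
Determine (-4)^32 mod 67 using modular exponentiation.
Using repeated squaring. (-4) ≡ 63 (mod 67). 32 = 32 (binary 100000). Repeated squaring mod 67: 63^1 ≡ 63; 63^2 ≡ 63² = 3969 ≡ 16; 63^4 ≡ 16² = 256 ≡ 55; 63^8 ≡ 55² = 3025 ≡ 10; 63^16 ≡ 10² = 100 ≡ 33; 63^32 ≡ 33² = 1089 ≡ 17. So (-4)^32 ≡ 17 (mod 67).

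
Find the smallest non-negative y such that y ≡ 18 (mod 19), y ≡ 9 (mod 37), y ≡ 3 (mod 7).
2488

Using the Chinese Remainder Theorem:
M = product of moduli = 4921
For equation 1: M_1 = 259, 259 ≡ 12 (mod 19), inverse of 259 mod 19 is 8 (check: 12 × 8 = 96 ≡ 1 (mod 19))
For equation 2: M_2 = 133, 133 ≡ 22 (mod 37), inverse of 133 mod 37 is 32 (check: 22 × 32 = 704 ≡ 1 (mod 37))
For equation 3: M_3 = 703, 703 ≡ 3 (mod 7), inverse of 703 mod 7 is 5 (check: 3 × 5 = 15 ≡ 1 (mod 7))
Combine: y ≡ Σ r_i×M_i×(M_i⁻¹ mod m_i) = 18×259×8 + 9×133×32 + 3×703×5 = 37296 + 38304 + 10545 = 86145
86145 mod 4921 = 2488
y ≡ 2488 (mod 4921)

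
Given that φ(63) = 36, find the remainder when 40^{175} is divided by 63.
By Euler: 40^{36} ≡ 1 (mod 63) since gcd(40, 63) = 1. 175 = 4×36 + 31. So 40^{175} ≡ 40^{31} ≡ 40 (mod 63)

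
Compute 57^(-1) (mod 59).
57^(-1) ≡ 29 (mod 59). Verification: 57 × 29 = 1653 ≡ 1 (mod 59)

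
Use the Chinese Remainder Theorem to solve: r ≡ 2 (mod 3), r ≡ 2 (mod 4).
M = 3 × 4 = 12. M₁ = 4, y₁ ≡ 1 (mod 3). M₂ = 3, y₂ ≡ 3 (mod 4). r = 2×4×1 + 2×3×3 ≡ 2 (mod 12)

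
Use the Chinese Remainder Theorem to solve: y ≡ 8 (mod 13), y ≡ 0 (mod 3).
21

Using the Chinese Remainder Theorem:
M = product of moduli = 39
For equation 1: M_1 = 3, 3 ≡ 3 (mod 13), inverse of 3 mod 13 is 9 (check: 3 × 9 = 27 ≡ 1 (mod 13))
For equation 2: M_2 = 13, 13 ≡ 1 (mod 3), inverse of 13 mod 3 is 1 (check: 1 × 1 = 1 ≡ 1 (mod 3))
Combine: y ≡ Σ r_i×M_i×(M_i⁻¹ mod m_i) = 8×3×9 + 0×13×1 = 216 + 0 = 216
216 mod 39 = 21
y ≡ 21 (mod 39)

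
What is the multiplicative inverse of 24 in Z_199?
24^(-1) ≡ 141 (mod 199). Verification: 24 × 141 = 3384 ≡ 1 (mod 199)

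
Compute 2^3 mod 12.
3 = 2 + 1 (binary 11). Repeated squaring mod 12: 2^1 ≡ 2; 2^2 ≡ 2² = 4 ≡ 4. Multiply: 2^3 = 2^2 × 2^1 ≡ 4 × 2 (mod 12): 4 × 2 = 8 ≡ 8. So 2^3 ≡ 8 (mod 12).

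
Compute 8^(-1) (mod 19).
8^(-1) ≡ 12 (mod 19). Verification: 8 × 12 = 96 ≡ 1 (mod 19)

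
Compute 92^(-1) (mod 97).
92^(-1) ≡ 58 (mod 97). Verification: 92 × 58 = 5336 ≡ 1 (mod 97)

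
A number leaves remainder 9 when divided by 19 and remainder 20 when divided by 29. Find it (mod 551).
M = 19 × 29 = 551. M₁ = 29, y₁ ≡ 2 (mod 19). M₂ = 19, y₂ ≡ 26 (mod 29). n = 9×29×2 + 20×19×26 ≡ 484 (mod 551)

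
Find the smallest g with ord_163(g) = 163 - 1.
p - 1 = 162 has prime divisors 2, 3. h is a primitive root mod 163 iff h^(162/q) ≢ 1 (mod 163) for each such q.
h = 2: 2^81 ≡ 162, 2^54 ≡ 104 (mod 163); none is 1, so 2 has order 162 and is a primitive root.
The smallest primitive root mod 163 is g = 2.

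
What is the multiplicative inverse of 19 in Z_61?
45

Using Extended Euclidean Algorithm:
gcd(19, 61) = 1
Bezout coefficients: 19 × -16 + 61 × 5 = 1
So 19 × -16 ≡ 1 (mod 61)
The inverse is -16 mod 61 = 45
Verification: 19 × 45 = 855 = 14 × 61 + 1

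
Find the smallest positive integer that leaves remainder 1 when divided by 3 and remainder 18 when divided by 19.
M = 3 × 19 = 57. M₁ = 19, y₁ ≡ 1 (mod 3). M₂ = 3, y₂ ≡ 13 (mod 19). t = 1×19×1 + 18×3×13 ≡ 37 (mod 57). The smallest positive such number is 37.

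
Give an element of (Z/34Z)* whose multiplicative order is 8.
9 has order 8 mod 34 since 9^{8} ≡ 1 (mod 34) and no smaller power works.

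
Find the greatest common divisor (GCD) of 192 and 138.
6

Using the Euclidean algorithm:
192 = 1 × 138 + 54
138 = 2 × 54 + 30
54 = 1 × 30 + 24
30 = 1 × 24 + 6
24 = 4 × 6 + 0

GCD(192, 138) = 6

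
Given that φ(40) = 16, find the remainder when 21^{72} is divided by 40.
By Euler: 21^{16} ≡ 1 (mod 40) since gcd(21, 40) = 1. 72 = 4×16 + 8. So 21^{72} ≡ 21^{8} ≡ 1 (mod 40)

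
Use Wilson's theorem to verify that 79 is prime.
(78)! mod 79 = 78. Since this equals -1 (mod 79), Wilson confirms 79 is prime.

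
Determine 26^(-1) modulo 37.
26^(-1) ≡ 10 (mod 37). Verification: 26 × 10 = 260 ≡ 1 (mod 37)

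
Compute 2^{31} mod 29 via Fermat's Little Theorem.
8

By Fermat's Little Theorem, a^(p-1) ≡ 1 (mod p) for prime p and gcd(a, p) = 1
Here p = 29, so 2^28 ≡ 1 (mod 29)
We can reduce the exponent: 31 mod 28 = 3
So 2^31 ≡ 2^3 (mod 29)
Computing: 2^3 mod 29 = 8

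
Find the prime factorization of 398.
2 × 199

Divide by primes starting from smallest:
398 ÷ 2 = 199
199 ÷ 199 = 1

398 = 2 × 199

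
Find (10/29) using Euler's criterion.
(10/29) = 10^{14} mod 29 = -1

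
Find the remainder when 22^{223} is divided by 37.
By Fermat: 22^{36} ≡ 1 (mod 37). 223 = 6×36 + 7. So 22^{223} ≡ 22^{7} ≡ 2 (mod 37)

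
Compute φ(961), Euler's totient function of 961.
930

Prime factorization: 961 = 31^2
Using the formula φ(n) = n × Π(1 - 1/p) for each prime factor p:
φ(961) = 961 × (1 - 1/31)
φ(961) = 930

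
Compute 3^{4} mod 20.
1

Using successive squaring:
Binary expansion of 4: 100
Powers of 3 mod 20 (each is the square of the previous):
  3^1 ≡ 3 (mod 20)
  3^2 ≡ 3² = 9 ≡ 9 (mod 20)
  3^4 ≡ 9² = 81 ≡ 1 (mod 20)
4 is a power of 2, so 3^4 is the last square: ≡ 1 (mod 20)
Result: 3^4 ≡ 1 (mod 20)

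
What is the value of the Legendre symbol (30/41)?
(30/41) = 30^{20} mod 41 = -1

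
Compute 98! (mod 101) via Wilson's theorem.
(100)! = (98)! × (99) × (100) ≡ -1 (mod 101). So (98)! ≡ -1 × [(100)(99)]^(-1) ≡ 50 (mod 101)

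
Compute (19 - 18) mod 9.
1

(19 - 18) = 1
1 mod 9 = 1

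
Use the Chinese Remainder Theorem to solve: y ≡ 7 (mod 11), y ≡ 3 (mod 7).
73

Using the Chinese Remainder Theorem:
M = product of moduli = 77
For equation 1: M_1 = 7, 7 ≡ 7 (mod 11), inverse of 7 mod 11 is 8 (check: 7 × 8 = 56 ≡ 1 (mod 11))
For equation 2: M_2 = 11, 11 ≡ 4 (mod 7), inverse of 11 mod 7 is 2 (check: 4 × 2 = 8 ≡ 1 (mod 7))
Combine: y ≡ Σ r_i×M_i×(M_i⁻¹ mod m_i) = 7×7×8 + 3×11×2 = 392 + 66 = 458
458 mod 77 = 73
y ≡ 73 (mod 77)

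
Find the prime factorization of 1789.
1789

Divide by primes starting from smallest:
1789 ÷ 1789 = 1

1789 = 1789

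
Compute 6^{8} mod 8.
0

Using successive squaring:
Binary expansion of 8: 1000
Powers of 6 mod 8 (each is the square of the previous):
  6^1 ≡ 6 (mod 8)
  6^2 ≡ 6² = 36 ≡ 4 (mod 8)
  6^4 ≡ 4² = 16 ≡ 0 (mod 8)
  6^8 ≡ 0² = 0 ≡ 0 (mod 8)
8 is a power of 2, so 6^8 is the last square: ≡ 0 (mod 8)
Result: 6^8 ≡ 0 (mod 8)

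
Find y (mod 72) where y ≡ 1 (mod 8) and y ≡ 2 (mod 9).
M = 8 × 9 = 72. M₁ = 9, y₁ ≡ 1 (mod 8). M₂ = 8, y₂ ≡ 8 (mod 9). y = 1×9×1 + 2×8×8 ≡ 65 (mod 72)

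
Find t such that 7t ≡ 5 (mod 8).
3

Since gcd(7, 8) = 1 divides 5, a solution exists.
Multiply both sides by the inverse of 7 mod 8:
  7^(-1) mod 8 = 7
  x ≡ 7 × 5 ≡ 35 ≡ 3 (mod 8)
Verification: 7 × 3 = 21 = 2 × 8 + 5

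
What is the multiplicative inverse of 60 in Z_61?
60^(-1) ≡ 60 (mod 61). Verification: 60 × 60 = 3600 ≡ 1 (mod 61)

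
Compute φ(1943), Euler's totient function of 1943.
1848

Prime factorization: 1943 = 29 × 67
Using the formula φ(n) = n × Π(1 - 1/p) for each prime factor p:
φ(1943) = 1943 × (1 - 1/29) × (1 - 1/67)
φ(1943) = 1848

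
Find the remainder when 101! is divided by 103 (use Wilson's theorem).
(102)! = (101)! × (102) ≡ -1 (mod 103). So (101)! ≡ -1 × (102)^(-1) ≡ (-1)×(-1) = 1 (mod 103)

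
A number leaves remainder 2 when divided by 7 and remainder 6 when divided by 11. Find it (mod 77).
M = 7 × 11 = 77. M₁ = 11, y₁ ≡ 2 (mod 7). M₂ = 7, y₂ ≡ 8 (mod 11). y = 2×11×2 + 6×7×8 ≡ 72 (mod 77)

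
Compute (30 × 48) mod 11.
10

(30 × 48) = 1440
1440 mod 11 = 10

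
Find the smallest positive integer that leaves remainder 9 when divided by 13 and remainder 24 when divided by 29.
M = 13 × 29 = 377. M₁ = 29, y₁ ≡ 9 (mod 13). M₂ = 13, y₂ ≡ 9 (mod 29). k = 9×29×9 + 24×13×9 ≡ 256 (mod 377). The smallest positive such number is 256.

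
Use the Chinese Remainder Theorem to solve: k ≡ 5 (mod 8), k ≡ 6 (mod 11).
M = 8 × 11 = 88. M₁ = 11, y₁ ≡ 3 (mod 8). M₂ = 8, y₂ ≡ 7 (mod 11). k = 5×11×3 + 6×8×7 ≡ 61 (mod 88)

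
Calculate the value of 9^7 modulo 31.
7 = 4 + 2 + 1 (binary 111). Repeated squaring mod 31: 9^1 ≡ 9; 9^2 ≡ 9² = 81 ≡ 19; 9^4 ≡ 19² = 361 ≡ 20. Multiply: 9^7 = 9^4 × 9^2 × 9^1 ≡ 20 × 19 × 9 (mod 31): 20 × 19 = 380 ≡ 8; 8 × 9 = 72 ≡ 10. So 9^7 ≡ 10 (mod 31).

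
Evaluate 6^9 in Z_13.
9 = 8 + 1 (binary 1001). Repeated squaring mod 13: 6^1 ≡ 6; 6^2 ≡ 6² = 36 ≡ 10; 6^4 ≡ 10² = 100 ≡ 9; 6^8 ≡ 9² = 81 ≡ 3. Multiply: 6^9 = 6^8 × 6^1 ≡ 3 × 6 (mod 13): 3 × 6 = 18 ≡ 5. So 6^9 ≡ 5 (mod 13).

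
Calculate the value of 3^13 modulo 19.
Using repeated squaring. 13 = 8 + 4 + 1 (binary 1101). Repeated squaring mod 19: 3^1 ≡ 3; 3^2 ≡ 3² = 9 ≡ 9; 3^4 ≡ 9² = 81 ≡ 5; 3^8 ≡ 5² = 25 ≡ 6. Multiply: 3^13 = 3^8 × 3^4 × 3^1 ≡ 6 × 5 × 3 (mod 19): 6 × 5 = 30 ≡ 11; 11 × 3 = 33 ≡ 14. So 3^13 ≡ 14 (mod 19).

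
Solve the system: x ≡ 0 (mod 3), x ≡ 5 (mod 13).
M = 3 × 13 = 39. M₁ = 13, y₁ ≡ 1 (mod 3). M₂ = 3, y₂ ≡ 9 (mod 13). x = 0×13×1 + 5×3×9 ≡ 18 (mod 39)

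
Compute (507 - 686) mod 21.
10

(507 - 686) = -179
-179 mod 21 = 10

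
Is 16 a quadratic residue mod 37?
By Euler's criterion: 16^{18} ≡ 1 (mod 37). Since this equals 1, 16 is a QR.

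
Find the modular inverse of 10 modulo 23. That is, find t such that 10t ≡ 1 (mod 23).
7

Using Extended Euclidean Algorithm:
gcd(10, 23) = 1
Bezout coefficients: 10 × 7 + 23 × -3 = 1
So 10 × 7 ≡ 1 (mod 23)
The inverse is 7 mod 23 = 7
Verification: 10 × 7 = 70 = 3 × 23 + 1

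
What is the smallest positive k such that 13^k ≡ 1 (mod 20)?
Powers of 13 mod 20: 13^1≡13, 13^2≡9, 13^3≡17, 13^4≡1. Order = 4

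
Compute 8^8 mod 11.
8 = 8 (binary 1000). Repeated squaring mod 11: 8^1 ≡ 8; 8^2 ≡ 8² = 64 ≡ 9; 8^4 ≡ 9² = 81 ≡ 4; 8^8 ≡ 4² = 16 ≡ 5. So 8^8 ≡ 5 (mod 11).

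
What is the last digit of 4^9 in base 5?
9 = 8 + 1 (binary 1001). Repeated squaring mod 5: 4^1 ≡ 4; 4^2 ≡ 4² = 16 ≡ 1; 4^4 ≡ 1² = 1 ≡ 1; 4^8 ≡ 1² = 1 ≡ 1. Multiply: 4^9 = 4^8 × 4^1 ≡ 1 × 4 (mod 5): 1 × 4 = 4 ≡ 4. So 4^9 ≡ 4 (mod 5).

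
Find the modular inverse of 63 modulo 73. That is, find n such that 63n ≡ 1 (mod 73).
51

Using Extended Euclidean Algorithm:
gcd(63, 73) = 1
Bezout coefficients: 63 × -22 + 73 × 19 = 1
So 63 × -22 ≡ 1 (mod 73)
The inverse is -22 mod 73 = 51
Verification: 63 × 51 = 3213 = 44 × 73 + 1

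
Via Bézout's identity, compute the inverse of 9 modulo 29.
Extended GCD: 9(13) + 29(-4) = 1. So 9^(-1) ≡ 13 ≡ 13 (mod 29). Verify: 9 × 13 = 117 ≡ 1 (mod 29)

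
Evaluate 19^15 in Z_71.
Using repeated squaring. 15 = 8 + 4 + 2 + 1 (binary 1111). Repeated squaring mod 71: 19^1 ≡ 19; 19^2 ≡ 19² = 361 ≡ 6; 19^4 ≡ 6² = 36 ≡ 36; 19^8 ≡ 36² = 1296 ≡ 18. Multiply: 19^15 = 19^8 × 19^4 × 19^2 × 19^1 ≡ 18 × 36 × 6 × 19 (mod 71): 18 × 36 = 648 ≡ 9; 9 × 6 = 54 ≡ 54; 54 × 19 = 1026 ≡ 32. So 19^15 ≡ 32 (mod 71).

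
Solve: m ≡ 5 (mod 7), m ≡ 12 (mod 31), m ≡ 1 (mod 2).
M = 7 × 31 × 2 = 434. M₁ = 62, y₁ ≡ 6 (mod 7). M₂ = 14, y₂ ≡ 20 (mod 31). M₃ = 217, y₃ ≡ 1 (mod 2). m = 5×62×6 + 12×14×20 + 1×217×1 ≡ 229 (mod 434)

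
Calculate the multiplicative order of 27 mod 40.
Powers of 27 mod 40: 27^1≡27, 27^2≡9, 27^3≡3, 27^4≡1. Order = 4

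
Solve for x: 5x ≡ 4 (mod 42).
26

Since gcd(5, 42) = 1 divides 4, a solution exists.
Multiply both sides by the inverse of 5 mod 42:
  5^(-1) mod 42 = 17
  x ≡ 17 × 4 ≡ 68 ≡ 26 (mod 42)
Verification: 5 × 26 = 130 = 3 × 42 + 4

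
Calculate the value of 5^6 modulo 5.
5 ≡ 0 (mod 5). 6 = 4 + 2 (binary 110). Repeated squaring mod 5: 0^1 ≡ 0; 0^2 ≡ 0² = 0 ≡ 0; 0^4 ≡ 0² = 0 ≡ 0. Multiply: 5^6 ≡ 0^4 × 0^2 ≡ 0 × 0 (mod 5): 0 × 0 = 0 ≡ 0. So 5^6 ≡ 0 (mod 5).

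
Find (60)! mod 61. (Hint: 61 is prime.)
By Wilson's theorem, (60)! ≡ -1 ≡ 60 (mod 61)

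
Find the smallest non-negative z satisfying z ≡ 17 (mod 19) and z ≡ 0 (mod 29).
M = 19 × 29 = 551. M₁ = 29, y₁ ≡ 2 (mod 19). M₂ = 19, y₂ ≡ 26 (mod 29). z = 17×29×2 + 0×19×26 ≡ 435 (mod 551)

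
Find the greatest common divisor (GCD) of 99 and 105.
3

Using the Euclidean algorithm:
99 = 0 × 105 + 99
105 = 1 × 99 + 6
99 = 16 × 6 + 3
6 = 2 × 3 + 0

GCD(99, 105) = 3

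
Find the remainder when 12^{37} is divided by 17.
By Fermat: 12^{16} ≡ 1 (mod 17). 37 = 2×16 + 5. So 12^{37} ≡ 12^{5} ≡ 3 (mod 17)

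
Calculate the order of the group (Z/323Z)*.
288

Prime factorization: 323 = 17 × 19
Using the formula φ(n) = n × Π(1 - 1/p) for each prime factor p:
φ(323) = 323 × (1 - 1/17) × (1 - 1/19)
φ(323) = 288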